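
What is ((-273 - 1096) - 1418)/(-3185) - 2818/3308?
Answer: 122033/5267990 ≈ 0.023165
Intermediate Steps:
((-273 - 1096) - 1418)/(-3185) - 2818/3308 = (-1369 - 1418)*(-1/3185) - 2818*1/3308 = -2787*(-1/3185) - 1409/1654 = 2787/3185 - 1409/1654 = 122033/5267990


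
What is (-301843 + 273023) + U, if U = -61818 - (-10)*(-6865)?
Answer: -159288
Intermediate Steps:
U = -130468 (U = -61818 - 1*68650 = -61818 - 68650 = -130468)
(-301843 + 273023) + U = (-301843 + 273023) - 130468 = -28820 - 130468 = -159288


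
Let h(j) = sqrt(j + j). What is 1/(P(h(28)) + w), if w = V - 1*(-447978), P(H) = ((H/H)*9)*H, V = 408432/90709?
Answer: 87763214067793/39316383391145085870 - 8228122681*sqrt(14)/91738227912671867030 ≈ 2.2319e-6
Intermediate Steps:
h(j) = sqrt(2)*sqrt(j) (h(j) = sqrt(2*j) = sqrt(2)*sqrt(j))
V = 408432/90709 (V = 408432*(1/90709) = 408432/90709 ≈ 4.5027)
P(H) = 9*H (P(H) = (1*9)*H = 9*H)
w = 40636044834/90709 (w = 408432/90709 - 1*(-447978) = 408432/90709 + 447978 = 40636044834/90709 ≈ 4.4798e+5)
1/(P(h(28)) + w) = 1/(9*(sqrt(2)*sqrt(28)) + 40636044834/90709) = 1/(9*(sqrt(2)*(2*sqrt(7))) + 40636044834/90709) = 1/(9*(2*sqrt(14)) + 40636044834/90709) = 1/(18*sqrt(14) + 40636044834/90709) = 1/(40636044834/90709 + 18*sqrt(14))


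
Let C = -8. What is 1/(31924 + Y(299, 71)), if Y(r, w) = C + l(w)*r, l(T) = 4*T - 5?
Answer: 1/115337 ≈ 8.6702e-6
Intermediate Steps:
l(T) = -5 + 4*T
Y(r, w) = -8 + r*(-5 + 4*w) (Y(r, w) = -8 + (-5 + 4*w)*r = -8 + r*(-5 + 4*w))
1/(31924 + Y(299, 71)) = 1/(31924 + (-8 + 299*(-5 + 4*71))) = 1/(31924 + (-8 + 299*(-5 + 284))) = 1/(31924 + (-8 + 299*279)) = 1/(31924 + (-8 + 83421)) = 1/(31924 + 83413) = 1/115337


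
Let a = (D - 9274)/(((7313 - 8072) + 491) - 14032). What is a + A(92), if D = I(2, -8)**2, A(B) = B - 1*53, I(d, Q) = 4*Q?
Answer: 1029/26 ≈ 39.577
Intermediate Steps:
A(B) = -53 + B (A(B) = B - 53 = -53 + B)
D = 1024 (D = (4*(-8))**2 = (-32)**2 = 1024)
a = 15/26 (a = (1024 - 9274)/(((7313 - 8072) + 491) - 14032) = -8250/((-759 + 491) - 14032) = -8250/(-268 - 14032) = -8250/(-14300) = -8250*(-1/14300) = 15/26 ≈ 0.57692)
a + A(92) = 15/26 + (-53 + 92) = 15/26 + 39 = 1029/26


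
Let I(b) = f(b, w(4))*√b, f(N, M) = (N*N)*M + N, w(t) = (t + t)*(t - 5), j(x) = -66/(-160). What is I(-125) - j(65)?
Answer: -33/80 - 625625*I*√5 ≈ -0.4125 - 1.3989e+6*I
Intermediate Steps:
j(x) = 33/80 (j(x) = -66*(-1/160) = 33/80)
w(t) = 2*t*(-5 + t) (w(t) = (2*t)*(-5 + t) = 2*t*(-5 + t))
f(N, M) = N + M*N² (f(N, M) = N²*M + N = M*N² + N = N + M*N²)
I(b) = b^(3/2)*(1 - 8*b) (I(b) = (b*(1 + (2*4*(-5 + 4))*b))*√b = (b*(1 + (2*4*(-1))*b))*√b = (b*(1 - 8*b))*√b = b^(3/2)*(1 - 8*b))
I(-125) - j(65) = (-125)^(3/2)*(1 - 8*(-125)) - 1*33/80 = (-625*I*√5)*(1 + 1000) - 33/80 = -625*I*√5*1001 - 33/80 = -625625*I*√5 - 33/80 = -33/80 - 625625*I*√5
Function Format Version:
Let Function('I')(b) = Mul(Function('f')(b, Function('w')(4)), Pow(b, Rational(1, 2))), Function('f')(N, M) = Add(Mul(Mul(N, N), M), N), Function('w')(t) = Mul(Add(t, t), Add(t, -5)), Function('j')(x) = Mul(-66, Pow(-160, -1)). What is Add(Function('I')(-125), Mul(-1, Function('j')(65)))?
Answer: Add(Rational(-33, 80), Mul(-625625, I, Pow(5, Rational(1, 2)))) ≈ Add(-0.41250, Mul(-1.3989e+6, I))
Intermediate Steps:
Function('j')(x) = Rational(33, 80) (Function('j')(x) = Mul(-66, Rational(-1, 160)) = Rational(33, 80))
Function('w')(t) = Mul(2, t, Add(-5, t)) (Function('w')(t) = Mul(Mul(2, t), Add(-5, t)) = Mul(2, t, Add(-5, t)))
Function('f')(N, M) = Add(N, Mul(M, Pow(N, 2))) (Function('f')(N, M) = Add(Mul(Pow(N, 2), M), N) = Add(Mul(M, Pow(N, 2)), N) = Add(N, Mul(M, Pow(N, 2))))
Function('I')(b) = Mul(Pow(b, Rational(3, 2)), Add(1, Mul(-8, b))) (Function('I')(b) = Mul(Mul(b, Add(1, Mul(Mul(2, 4, Add(-5, 4)), b))), Pow(b, Rational(1, 2))) = Mul(Mul(b, Add(1, Mul(Mul(2, 4, -1), b))), Pow(b, Rational(1, 2))) = Mul(Mul(b, Add(1, Mul(-8, b))), Pow(b, Rational(1, 2))) = Mul(Pow(b, Rational(3, 2)), Add(1, Mul(-8, b))))
Add(Function('I')(-125), Mul(-1, Function('j')(65))) = Add(Mul(Pow(-125, Rational(3, 2)), Add(1, Mul(-8, -125))), Mul(-1, Rational(33, 80))) = Add(Mul(Mul(-625, I, Pow(5, Rational(1, 2))), Add(1, 1000)), Rational(-33, 80)) = Add(Mul(Mul(-625, I, Pow(5, Rational(1, 2))), 1001), Rational(-33, 80)) = Add(Mul(-625625, I, Pow(5, Rational(1, 2))), Rational(-33, 80)) = Add(Rational(-33, 80), Mul(-625625, I, Pow(5, Rational(1, 2))))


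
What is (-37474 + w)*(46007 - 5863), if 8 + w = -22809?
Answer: -2420321904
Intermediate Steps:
w = -22817 (w = -8 - 22809 = -22817)
(-37474 + w)*(46007 - 5863) = (-37474 - 22817)*(46007 - 5863) = -60291*40144 = -2420321904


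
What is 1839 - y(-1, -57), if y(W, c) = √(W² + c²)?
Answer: 1839 - 5*√130 ≈ 1782.0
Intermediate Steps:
1839 - y(-1, -57) = 1839 - √((-1)² + (-57)²) = 1839 - √(1 + 3249) = 1839 - √3250 = 1839 - 5*√130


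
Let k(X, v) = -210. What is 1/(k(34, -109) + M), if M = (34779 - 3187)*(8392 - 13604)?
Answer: -1/164657714 ≈ -6.0732e-9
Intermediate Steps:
M = -164657504 (M = 31592*(-5212) = -164657504)
1/(k(34, -109) + M) = 1/(-210 - 164657504) = 1/(-164657714) = -1/164657714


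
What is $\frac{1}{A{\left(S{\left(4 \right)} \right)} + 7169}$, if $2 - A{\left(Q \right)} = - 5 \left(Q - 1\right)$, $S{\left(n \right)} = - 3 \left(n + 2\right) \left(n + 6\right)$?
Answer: $\frac{1}{6266} \approx 0.00015959$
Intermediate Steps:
$S{\left(n \right)} = - 3 \left(2 + n\right) \left(6 + n\right)$
$A{\left(Q \right)} = -3 + 5 Q$ ($A{\left(Q \right)} = 2 - - 5 \left(Q - 1\right) = 2 - - 5 \left(-1 + Q\right) = 2 - \left(5 - 5 Q\right) = 2 + \left(-5 + 5 Q\right) = -3 + 5 Q$)
$\frac{1}{A{\left(S{\left(4 \right)} \right)} + 7169} = \frac{1}{\left(-3 + 5 \left(-36 - 96 - 3 \cdot 4^{2}\right)\right) + 7169} = \frac{1}{\left(-3 + 5 \left(-36 - 96 - 48\right)\right) + 7169} = \frac{1}{\left(-3 + 5 \left(-180\right)\right) + 7169} = \frac{1}{\left(-3 - 900\right) + 7169} = \frac{1}{-903 + 7169} = \frac{1}{6266}$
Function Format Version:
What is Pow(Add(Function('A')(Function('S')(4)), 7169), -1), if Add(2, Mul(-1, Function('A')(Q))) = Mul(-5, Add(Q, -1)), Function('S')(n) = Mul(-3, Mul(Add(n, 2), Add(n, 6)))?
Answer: Rational(1, 6266) ≈ 0.00015959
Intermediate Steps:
Function('S')(n) = Mul(-3, Add(2, n), Add(6, n)) (Function('S')(n) = Mul(-3, Mul(Add(2, n), Add(6, n))) = Mul(-3, Add(2, n), Add(6, n)))
Function('A')(Q) = Add(-3, Mul(5, Q)) (Function('A')(Q) = Add(2, Mul(-1, Mul(-5, Add(Q, -1)))) = Add(2, Mul(-1, Mul(-5, Add(-1, Q)))) = Add(2, Mul(-1, Add(5, Mul(-5, Q)))) = Add(2, Add(-5, Mul(5, Q))) = Add(-3, Mul(5, Q)))
Pow(Add(Function('A')(Function('S')(4)), 7169), -1) = Pow(Add(Add(-3, Mul(5, Add(-36, Mul(-24, 4), Mul(-3, Pow(4, 2))))), 7169), -1) = Pow(Add(Add(-3, Mul(5, Add(-36, -96, Mul(-3, 16)))), 7169), -1) = Pow(Add(Add(-3, Mul(5, Add(-36, -96, -48))), 7169), -1) = Pow(Add(Add(-3, Mul(5, -180)), 7169), -1) = Pow(Add(Add(-3, -900), 7169), -1) = Pow(Add(-903, 7169), -1) = Pow(6266, -1) = Rational(1, 6266)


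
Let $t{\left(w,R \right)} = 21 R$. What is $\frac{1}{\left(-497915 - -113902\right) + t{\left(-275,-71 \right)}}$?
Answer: $- \frac{1}{385504} \approx -2.594 \cdot 10^{-6}$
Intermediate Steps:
$\frac{1}{\left(-497915 - -113902\right) + t{\left(-275,-71 \right)}} = \frac{1}{\left(-497915 - -113902\right) + 21 \left(-71\right)} = \frac{1}{\left(-497915 + 113902\right) - 1491} = \frac{1}{-384013 - 1491} = \frac{1}{-385504} = - \frac{1}{385504}$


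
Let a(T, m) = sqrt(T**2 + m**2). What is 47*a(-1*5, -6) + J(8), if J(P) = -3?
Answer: -3 + 47*sqrt(61) ≈ 364.08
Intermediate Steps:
47*a(-1*5, -6) + J(8) = 47*sqrt((-1*5)**2 + (-6)**2) - 3 = 47*sqrt((-5)**2 + 36) - 3 = 47*sqrt(25 + 36) - 3 = 47*sqrt(61) - 3 = -3 + 47*sqrt(61)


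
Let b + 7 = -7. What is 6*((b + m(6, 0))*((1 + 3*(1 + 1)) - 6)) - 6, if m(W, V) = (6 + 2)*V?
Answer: -90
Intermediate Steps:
b = -14 (b = -7 - 7 = -14)
m(W, V) = 8*V
6*((b + m(6, 0))*((1 + 3*(1 + 1)) - 6)) - 6 = 6*((-14 + 8*0)*((1 + 3*(1 + 1)) - 6)) - 6 = 6*((-14 + 0)*((1 + 3*2) - 6)) - 6 = 6*(-14*((1 + 6) - 6)) - 6 = 6*(-14*(7 - 6)) - 6 = 6*(-14*1) - 6 = 6*(-14) - 6 = -84 - 6 = -90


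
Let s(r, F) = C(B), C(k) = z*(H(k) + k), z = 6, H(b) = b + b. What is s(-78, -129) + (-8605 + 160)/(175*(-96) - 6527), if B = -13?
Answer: -5450073/23327 ≈ -233.64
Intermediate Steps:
H(b) = 2*b
C(k) = 18*k (C(k) = 6*(2*k + k) = 6*(3*k) = 18*k)
s(r, F) = -234 (s(r, F) = 18*(-13) = -234)
s(-78, -129) + (-8605 + 160)/(175*(-96) - 6527) = -234 + (-8605 + 160)/(175*(-96) - 6527) = -234 - 8445/(-16800 - 6527) = -234 - 8445/(-23327) = -234 - 8445*(-1/23327) = -234 + 8445/23327 = -5450073/23327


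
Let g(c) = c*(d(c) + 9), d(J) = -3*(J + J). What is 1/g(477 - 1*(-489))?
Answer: -1/5590242 ≈ -1.7888e-7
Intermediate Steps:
d(J) = -6*J
g(c) = c*(9 - 6*c) (g(c) = c*(-6*c + 9) = c*(9 - 6*c))
1/g(477 - 1*(-489)) = 1/(3*(477 - 1*(-489))*(3 - 2*(477 - 1*(-489)))) = 1/(3*(477 + 489)*(3 - 2*(477 + 489))) = 1/(3*966*(3 - 2*966)) = 1/(3*966*(3 - 1932)) = 1/(3*966*(-1929)) = 1/(-5590242) = -1/5590242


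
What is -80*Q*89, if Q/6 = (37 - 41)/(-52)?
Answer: -42720/13 ≈ -3286.2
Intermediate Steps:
Q = 6/13 (Q = 6*((37 - 41)/(-52)) = 6*(-4*(-1/52)) = 6*(1/13) = 6/13 ≈ 0.46154)
-80*Q*89 = -80*6/13*89 = -480/13*89 = -42720/13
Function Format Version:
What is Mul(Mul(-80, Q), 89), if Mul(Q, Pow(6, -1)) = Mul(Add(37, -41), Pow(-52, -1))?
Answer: Rational(-42720, 13) ≈ -3286.2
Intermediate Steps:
Q = Rational(6, 13) (Q = Mul(6, Mul(Add(37, -41), Pow(-52, -1))) = Mul(6, Mul(-4, Rational(-1, 52))) = Mul(6, Rational(1, 13)) = Rational(6, 13) ≈ 0.46154)
Mul(Mul(-80, Q), 89) = Mul(Mul(-80, Rational(6, 13)), 89) = Mul(Rational(-480, 13), 89) = Rational(-42720, 13)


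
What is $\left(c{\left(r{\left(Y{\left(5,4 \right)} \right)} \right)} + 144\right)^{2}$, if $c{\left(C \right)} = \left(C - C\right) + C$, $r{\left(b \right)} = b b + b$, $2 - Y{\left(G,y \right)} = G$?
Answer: $22500$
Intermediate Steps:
$Y{\left(G,y \right)} = 2 - G$
$r{\left(b \right)} = b + b^{2}$ ($r{\left(b \right)} = b^{2} + b = b + b^{2}$)
$c{\left(C \right)} = C$ ($c{\left(C \right)} = 0 + C = C$)
$\left(c{\left(r{\left(Y{\left(5,4 \right)} \right)} \right)} + 144\right)^{2} = \left(\left(2 - 5\right) \left(1 + \left(2 - 5\right)\right) + 144\right)^{2} = \left(- 3 \left(1 - 3\right) + 144\right)^{2} = \left(\left(-3\right) \left(-2\right) + 144\right)^{2} = \left(6 + 144\right)^{2} = 150^{2} = 22500$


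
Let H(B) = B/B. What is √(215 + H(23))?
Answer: 6*√6 ≈ 14.697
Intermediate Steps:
H(B) = 1
√(215 + H(23)) = √(215 + 1) = √216 = 6*√6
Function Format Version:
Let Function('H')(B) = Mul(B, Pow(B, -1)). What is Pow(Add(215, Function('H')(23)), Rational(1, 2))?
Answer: Mul(6, Pow(6, Rational(1, 2))) ≈ 14.697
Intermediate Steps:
Function('H')(B) = 1
Pow(Add(215, Function('H')(23)), Rational(1, 2)) = Pow(Add(215, 1), Rational(1, 2)) = Pow(216, Rational(1, 2)) = Mul(6, Pow(6, Rational(1, 2)))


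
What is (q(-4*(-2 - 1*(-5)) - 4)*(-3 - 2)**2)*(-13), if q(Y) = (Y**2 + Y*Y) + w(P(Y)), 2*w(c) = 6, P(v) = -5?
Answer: -167375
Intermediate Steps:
w(c) = 3 (w(c) = (1/2)*6 = 3)
q(Y) = 3 + 2*Y**2 (q(Y) = (Y**2 + Y*Y) + 3 = (Y**2 + Y**2) + 3 = 2*Y**2 + 3 = 3 + 2*Y**2)
(q(-4*(-2 - 1*(-5)) - 4)*(-3 - 2)**2)*(-13) = ((3 + 2*(-4*(-2 - 1*(-5)) - 4)**2)*(-3 - 2)**2)*(-13) = ((3 + 2*(-4*(-2 + 5) - 4)**2)*(-5)**2)*(-13) = ((3 + 2*(-4*3 - 4)**2)*25)*(-13) = ((3 + 2*(-12 - 4)**2)*25)*(-13) = ((3 + 2*(-16)**2)*25)*(-13) = ((3 + 2*256)*25)*(-13) = ((3 + 512)*25)*(-13) = (515*25)*(-13) = 12875*(-13) = -167375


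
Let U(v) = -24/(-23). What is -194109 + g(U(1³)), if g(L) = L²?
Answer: -102683085/529 ≈ -1.9411e+5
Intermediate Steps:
U(v) = 24/23 (U(v) = -24*(-1/23) = 24/23)
-194109 + g(U(1³)) = -194109 + (24/23)² = -194109 + 576/529 = -102683085/529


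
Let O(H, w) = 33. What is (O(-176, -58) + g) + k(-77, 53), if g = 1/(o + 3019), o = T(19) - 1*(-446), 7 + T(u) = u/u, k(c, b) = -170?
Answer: -473882/3459 ≈ -137.00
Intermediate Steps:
T(u) = -6 (T(u) = -7 + u/u = -7 + 1 = -6)
o = 440 (o = -6 - 1*(-446) = -6 + 446 = 440)
g = 1/3459 (g = 1/(440 + 3019) = 1/3459 ≈ 0.00028910)
(O(-176, -58) + g) + k(-77, 53) = (33 + 1/3459) - 170 = 114148/3459 - 170 = -473882/3459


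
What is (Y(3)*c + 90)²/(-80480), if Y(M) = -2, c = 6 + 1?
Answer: -361/5030 ≈ -0.071769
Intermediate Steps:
c = 7
(Y(3)*c + 90)²/(-80480) = (-2*7 + 90)²/(-80480) = (-14 + 90)²*(-1/80480) = 76²*(-1/80480) = 5776*(-1/80480) = -361/5030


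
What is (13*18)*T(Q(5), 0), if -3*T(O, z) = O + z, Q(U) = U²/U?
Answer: -390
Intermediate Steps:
Q(U) = U
T(O, z) = -O/3 - z/3 (T(O, z) = -(O + z)/3 = -O/3 - z/3)
(13*18)*T(Q(5), 0) = (13*18)*(-⅓*5 - ⅓*0) = 234*(-5/3 + 0) = 234*(-5/3) = -390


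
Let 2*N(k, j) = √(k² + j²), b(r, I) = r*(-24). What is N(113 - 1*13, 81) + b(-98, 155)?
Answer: 2352 + √16561/2 ≈ 2416.3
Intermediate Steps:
b(r, I) = -24*r
N(k, j) = √(j² + k²)/2 (N(k, j) = √(k² + j²)/2 = √(j² + k²)/2)
N(113 - 1*13, 81) + b(-98, 155) = √(81² + (113 - 1*13)²)/2 - 24*(-98) = √(6561 + (113 - 13)²)/2 + 2352 = √(6561 + 100²)/2 + 2352 = √(6561 + 10000)/2 + 2352 = √16561/2 + 2352 = 2352 + √16561/2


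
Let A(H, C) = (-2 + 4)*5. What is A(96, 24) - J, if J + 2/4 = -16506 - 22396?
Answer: 77825/2 ≈ 38913.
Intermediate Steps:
A(H, C) = 10 (A(H, C) = 2*5 = 10)
J = -77805/2 (J = -1/2 + (-16506 - 22396) = -1/2 - 38902 = -77805/2 ≈ -38903.)
A(96, 24) - J = 10 - 1*(-77805/2) = 10 + 77805/2 = 77825/2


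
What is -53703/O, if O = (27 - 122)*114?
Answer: 17901/3610 ≈ 4.9587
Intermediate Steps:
O = -10830 (O = -95*114 = -10830)
-53703/O = -53703/(-10830) = -53703*(-1/10830) = 17901/3610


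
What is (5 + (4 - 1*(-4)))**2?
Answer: 169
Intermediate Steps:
(5 + (4 - 1*(-4)))**2 = (5 + (4 + 4))**2 = (5 + 8)**2 = 13**2 = 169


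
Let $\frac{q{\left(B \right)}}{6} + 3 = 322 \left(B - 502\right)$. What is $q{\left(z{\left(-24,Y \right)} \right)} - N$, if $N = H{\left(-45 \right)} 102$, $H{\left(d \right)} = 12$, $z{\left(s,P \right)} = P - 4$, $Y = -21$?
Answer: $-1019406$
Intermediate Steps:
$z{\left(s,P \right)} = -4 + P$
$N = 1224$ ($N = 12 \cdot 102 = 1224$)
$q{\left(B \right)} = -969882 + 1932 B$ ($q{\left(B \right)} = -18 + 6 \cdot 322 \left(B - 502\right) = -18 + 6 \cdot 322 \left(-502 + B\right) = -18 + 6 \left(-161644 + 322 B\right) = -18 + \left(-969864 + 1932 B\right) = -969882 + 1932 B$)
$q{\left(z{\left(-24,Y \right)} \right)} - N = \left(-969882 + 1932 \left(-4 - 21\right)\right) - 1224 = \left(-969882 + 1932 \left(-25\right)\right) - 1224 = \left(-969882 - 48300\right) - 1224 = -1018182 - 1224 = -1019406$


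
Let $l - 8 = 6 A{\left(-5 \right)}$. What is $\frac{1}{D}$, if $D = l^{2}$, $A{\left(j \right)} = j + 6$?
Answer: $\frac{1}{196} \approx 0.005102$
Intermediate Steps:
$A{\left(j \right)} = 6 + j$
$l = 14$ ($l = 8 + 6 \left(6 - 5\right) = 8 + 6 \cdot 1 = 8 + 6 = 14$)
$D = 196$ ($D = 14^{2} = 196$)
$\frac{1}{D} = \frac{1}{196}$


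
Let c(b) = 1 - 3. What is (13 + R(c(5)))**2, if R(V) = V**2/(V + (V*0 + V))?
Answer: 144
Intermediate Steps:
c(b) = -2
R(V) = V/2 (R(V) = V**2/(V + (0 + V)) = V**2/(V + V) = V**2/((2*V)) = (1/(2*V))*V**2 = V/2)
(13 + R(c(5)))**2 = (13 + (1/2)*(-2))**2 = (13 - 1)**2 = 12**2 = 144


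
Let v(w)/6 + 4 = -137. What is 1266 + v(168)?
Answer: 420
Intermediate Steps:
v(w) = -846 (v(w) = -24 + 6*(-137) = -24 - 822 = -846)
1266 + v(168) = 1266 - 846 = 420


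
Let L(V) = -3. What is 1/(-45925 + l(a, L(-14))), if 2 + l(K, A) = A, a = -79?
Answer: -1/45930 ≈ -2.1772e-5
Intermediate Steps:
l(K, A) = -2 + A
1/(-45925 + l(a, L(-14))) = 1/(-45925 + (-2 - 3)) = 1/(-45925 - 5) = 1/(-45930) = -1/45930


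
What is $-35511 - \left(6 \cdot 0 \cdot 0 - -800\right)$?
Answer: $-36311$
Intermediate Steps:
$-35511 - \left(6 \cdot 0 \cdot 0 - -800\right) = -35511 - \left(0 \cdot 0 + 800\right) = -35511 - \left(0 + 800\right) = -35511 - 800 = -36311$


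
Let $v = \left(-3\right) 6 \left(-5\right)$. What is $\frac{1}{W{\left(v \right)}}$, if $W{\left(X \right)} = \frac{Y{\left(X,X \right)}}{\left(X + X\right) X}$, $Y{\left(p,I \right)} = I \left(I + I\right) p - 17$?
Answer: $\frac{16200}{1457983} \approx 0.011111$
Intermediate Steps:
$Y{\left(p,I \right)} = -17 + 2 p I^{2}$ ($Y{\left(p,I \right)} = I 2 I p - 17 = 2 I^{2} p - 17 = 2 p I^{2} - 17 = -17 + 2 p I^{2}$)
$v = 90$ ($v = \left(-18\right) \left(-5\right) = 90$)
$W{\left(X \right)} = \frac{-17 + 2 X^{3}}{2 X^{2}}$ ($W{\left(X \right)} = \frac{-17 + 2 X X^{2}}{\left(X + X\right) X} = \frac{-17 + 2 X^{3}}{2 X X} = \frac{-17 + 2 X^{3}}{2 X^{2}}$)
$\frac{1}{W{\left(v \right)}} = \frac{1}{90 - \frac{17}{2 \cdot 8100}} = \frac{1}{90 - \frac{17}{16200}} = \frac{1}{\frac{1457983}{16200}} = \frac{16200}{1457983}$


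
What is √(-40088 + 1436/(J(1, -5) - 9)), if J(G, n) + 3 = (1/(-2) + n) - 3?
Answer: 4*I*√4219105/41 ≈ 200.39*I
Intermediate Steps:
J(G, n) = -13/2 + n (J(G, n) = -3 + ((1/(-2) + n) - 3) = -3 + ((-½ + n) - 3) = -3 + (-7/2 + n) = -13/2 + n)
√(-40088 + 1436/(J(1, -5) - 9)) = √(-40088 + 1436/((-13/2 - 5) - 9)) = √(-40088 + 1436/(-23/2 - 9)) = √(-40088 + 1436/(-41/2)) = √(-40088 - 2/41*1436) = √(-40088 - 2872/41) = √(-1646480/41) = 4*I*√4219105/41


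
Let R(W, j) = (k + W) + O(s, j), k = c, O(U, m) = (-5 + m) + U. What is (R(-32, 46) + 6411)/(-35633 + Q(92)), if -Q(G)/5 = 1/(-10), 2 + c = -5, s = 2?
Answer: -2566/14253 ≈ -0.18003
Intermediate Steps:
O(U, m) = -5 + U + m
c = -7 (c = -2 - 5 = -7)
k = -7
Q(G) = 1/2 (Q(G) = -5/(-10) = -5*(-1/10) = 1/2)
R(W, j) = -10 + W + j (R(W, j) = (-7 + W) + (-5 + 2 + j) = (-7 + W) + (-3 + j) = -10 + W + j)
(R(-32, 46) + 6411)/(-35633 + Q(92)) = ((-10 - 32 + 46) + 6411)/(-35633 + 1/2) = (4 + 6411)/(-71265/2) = 6415*(-2/71265) = -2566/14253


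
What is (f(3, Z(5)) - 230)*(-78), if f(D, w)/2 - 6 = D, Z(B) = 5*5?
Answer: 16536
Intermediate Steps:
Z(B) = 25
f(D, w) = 12 + 2*D
(f(3, Z(5)) - 230)*(-78) = ((12 + 2*3) - 230)*(-78) = ((12 + 6) - 230)*(-78) = (18 - 230)*(-78) = -212*(-78) = 16536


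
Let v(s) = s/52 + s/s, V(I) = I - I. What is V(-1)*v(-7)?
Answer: 0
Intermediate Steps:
V(I) = 0
v(s) = 1 + s/52 (v(s) = s*(1/52) + 1 = s/52 + 1 = 1 + s/52)
V(-1)*v(-7) = 0*(1 + (1/52)*(-7)) = 0*(1 - 7/52) = 0*(45/52) = 0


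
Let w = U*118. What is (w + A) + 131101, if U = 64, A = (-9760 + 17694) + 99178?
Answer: 245765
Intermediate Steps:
A = 107112 (A = 7934 + 99178 = 107112)
w = 7552 (w = 64*118 = 7552)
(w + A) + 131101 = (7552 + 107112) + 131101 = 114664 + 131101 = 245765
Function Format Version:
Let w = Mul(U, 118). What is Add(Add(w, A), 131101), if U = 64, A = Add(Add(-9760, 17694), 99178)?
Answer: 245765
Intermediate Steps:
A = 107112 (A = Add(7934, 99178) = 107112)
w = 7552 (w = Mul(64, 118) = 7552)
Add(Add(w, A), 131101) = Add(Add(7552, 107112), 131101) = Add(114664, 131101) = 245765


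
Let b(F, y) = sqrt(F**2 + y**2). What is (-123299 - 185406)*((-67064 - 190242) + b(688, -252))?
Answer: 79431648730 - 1234820*sqrt(33553) ≈ 7.9205e+10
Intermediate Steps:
(-123299 - 185406)*((-67064 - 190242) + b(688, -252)) = (-123299 - 185406)*((-67064 - 190242) + sqrt(688**2 + (-252)**2)) = -308705*(-257306 + sqrt(473344 + 63504)) = -308705*(-257306 + sqrt(536848)) = -308705*(-257306 + 4*sqrt(33553)) = 79431648730 - 1234820*sqrt(33553)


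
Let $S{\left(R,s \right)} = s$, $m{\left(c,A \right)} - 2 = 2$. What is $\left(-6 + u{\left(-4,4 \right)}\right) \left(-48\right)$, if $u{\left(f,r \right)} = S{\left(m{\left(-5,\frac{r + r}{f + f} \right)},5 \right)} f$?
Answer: $1248$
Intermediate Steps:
$m{\left(c,A \right)} = 4$ ($m{\left(c,A \right)} = 2 + 2 = 4$)
$u{\left(f,r \right)} = 5 f$
$\left(-6 + u{\left(-4,4 \right)}\right) \left(-48\right) = \left(-6 + 5 \left(-4\right)\right) \left(-48\right) = \left(-6 - 20\right) \left(-48\right) = \left(-26\right) \left(-48\right) = 1248$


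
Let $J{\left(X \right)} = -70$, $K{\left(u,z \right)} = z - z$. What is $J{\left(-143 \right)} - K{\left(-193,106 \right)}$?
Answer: $-70$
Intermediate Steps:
$K{\left(u,z \right)} = 0$
$J{\left(-143 \right)} - K{\left(-193,106 \right)} = -70 - 0 = -70 + 0 = -70$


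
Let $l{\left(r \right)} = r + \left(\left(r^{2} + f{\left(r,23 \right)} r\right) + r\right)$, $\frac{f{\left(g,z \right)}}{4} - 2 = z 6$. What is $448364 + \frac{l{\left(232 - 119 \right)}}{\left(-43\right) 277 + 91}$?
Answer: $\frac{353305747}{788} \approx 4.4836 \cdot 10^{5}$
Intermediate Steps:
$f{\left(g,z \right)} = 8 + 24 z$ ($f{\left(g,z \right)} = 8 + 4 z 6 = 8 + 4 \cdot 6 z = 8 + 24 z$)
$l{\left(r \right)} = r^{2} + 562 r$ ($l{\left(r \right)} = r + \left(\left(r^{2} + \left(8 + 24 \cdot 23\right) r\right) + r\right) = r + \left(\left(r^{2} + \left(8 + 552\right) r\right) + r\right) = r + \left(\left(r^{2} + 560 r\right) + r\right) = r + \left(r^{2} + 561 r\right) = r^{2} + 562 r$)
$448364 + \frac{l{\left(232 - 119 \right)}}{\left(-43\right) 277 + 91} = 448364 + \frac{\left(232 - 119\right) \left(562 + \left(232 - 119\right)\right)}{\left(-43\right) 277 + 91} = 448364 + \frac{\left(232 - 119\right) \left(562 + \left(232 - 119\right)\right)}{-11911 + 91} = 448364 + \frac{113 \left(562 + 113\right)}{-11820} = 448364 + 113 \cdot 675 \left(- \frac{1}{11820}\right) = 448364 + 76275 \left(- \frac{1}{11820}\right) = 448364 - \frac{5085}{788} = \frac{353305747}{788}$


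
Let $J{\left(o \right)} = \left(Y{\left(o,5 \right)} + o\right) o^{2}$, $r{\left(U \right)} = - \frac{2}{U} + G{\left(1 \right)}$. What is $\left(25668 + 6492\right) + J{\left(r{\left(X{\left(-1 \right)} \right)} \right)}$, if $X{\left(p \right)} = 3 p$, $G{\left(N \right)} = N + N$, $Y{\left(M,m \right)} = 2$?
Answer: $\frac{869216}{27} \approx 32193.0$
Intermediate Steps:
$G{\left(N \right)} = 2 N$
$r{\left(U \right)} = 2 - \frac{2}{U}$ ($r{\left(U \right)} = - \frac{2}{U} + 2 \cdot 1 = - \frac{2}{U} + 2 = 2 - \frac{2}{U}$)
$J{\left(o \right)} = o^{2} \left(2 + o\right)$ ($J{\left(o \right)} = \left(2 + o\right) o^{2} = o^{2} \left(2 + o\right)$)
$\left(25668 + 6492\right) + J{\left(r{\left(X{\left(-1 \right)} \right)} \right)} = \left(25668 + 6492\right) + \left(2 - \frac{2}{3 \left(-1\right)}\right)^{2} \left(2 + \left(2 - \frac{2}{3 \left(-1\right)}\right)\right) = 32160 + \left(2 - \frac{2}{-3}\right)^{2} \left(2 + \left(2 - \frac{2}{-3}\right)\right) = 32160 + \left(2 - - \frac{2}{3}\right)^{2} \left(2 + \left(2 - - \frac{2}{3}\right)\right) = 32160 + \left(2 + \frac{2}{3}\right)^{2} \left(2 + \left(2 + \frac{2}{3}\right)\right) = 32160 + \left(\frac{8}{3}\right)^{2} \left(2 + \frac{8}{3}\right) = 32160 + \frac{64}{9} \cdot \frac{14}{3} = 32160 + \frac{896}{27} = \frac{869216}{27}$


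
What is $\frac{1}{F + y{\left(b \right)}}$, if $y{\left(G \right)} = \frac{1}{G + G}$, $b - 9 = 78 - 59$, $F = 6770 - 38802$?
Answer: $- \frac{56}{1793791} \approx -3.1219 \cdot 10^{-5}$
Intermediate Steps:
$F = -32032$ ($F = 6770 - 38802 = -32032$)
$b = 28$ ($b = 9 + \left(78 - 59\right) = 9 + 19 = 28$)
$y{\left(G \right)} = \frac{1}{2 G}$
$\frac{1}{F + y{\left(b \right)}} = \frac{1}{-32032 + \frac{1}{2 \cdot 28}} = \frac{1}{-32032 + \frac{1}{2} \cdot \frac{1}{28}} = \frac{1}{-32032 + \frac{1}{56}} = \frac{1}{- \frac{1793791}{56}} = - \frac{56}{1793791}$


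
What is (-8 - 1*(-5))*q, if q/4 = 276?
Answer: -3312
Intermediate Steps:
q = 1104 (q = 4*276 = 1104)
(-8 - 1*(-5))*q = (-8 - 1*(-5))*1104 = (-8 + 5)*1104 = -3*1104 = -3312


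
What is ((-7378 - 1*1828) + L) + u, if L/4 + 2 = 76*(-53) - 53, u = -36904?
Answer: -62442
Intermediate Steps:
L = -16332 (L = -8 + 4*(76*(-53) - 53) = -8 + 4*(-4028 - 53) = -8 + 4*(-4081) = -8 - 16324 = -16332)
((-7378 - 1*1828) + L) + u = ((-7378 - 1*1828) - 16332) - 36904 = ((-7378 - 1828) - 16332) - 36904 = (-9206 - 16332) - 36904 = -25538 - 36904 = -62442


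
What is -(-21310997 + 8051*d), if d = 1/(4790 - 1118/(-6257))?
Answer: 638736305736449/29972148 ≈ 2.1311e+7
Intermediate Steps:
d = 6257/29972148 (d = 1/(4790 - 1118*(-1/6257)) = 1/(4790 + 1118/6257) = 1/(29972148/6257) = 6257/29972148 ≈ 0.00020876)
-(-21310997 + 8051*d) = -8051/(1/(6257/29972148 - 2647)) = -8051/(1/(-79336269499/29972148)) = -8051/(-29972148/79336269499) = -8051*(-79336269499/29972148) = 638736305736449/29972148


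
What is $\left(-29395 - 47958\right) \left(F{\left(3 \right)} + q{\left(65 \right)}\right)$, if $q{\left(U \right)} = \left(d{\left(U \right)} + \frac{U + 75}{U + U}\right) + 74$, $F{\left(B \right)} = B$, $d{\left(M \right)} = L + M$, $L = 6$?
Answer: $- \frac{149910114}{13} \approx -1.1532 \cdot 10^{7}$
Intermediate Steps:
$d{\left(M \right)} = 6 + M$
$q{\left(U \right)} = 80 + U + \frac{75 + U}{2 U}$ ($q{\left(U \right)} = \left(\left(6 + U\right) + \frac{U + 75}{U + U}\right) + 74 = \left(\left(6 + U\right) + \frac{75 + U}{2 U}\right) + 74 = \left(6 + U + \frac{75 + U}{2 U}\right) + 74 = 80 + U + \frac{75 + U}{2 U}$)
$\left(-29395 - 47958\right) \left(F{\left(3 \right)} + q{\left(65 \right)}\right) = \left(-29395 - 47958\right) \left(3 + \left(\frac{161}{2} + 65 + \frac{75}{2 \cdot 65}\right)\right) = - 77353 \left(3 + \left(\frac{161}{2} + 65 + \frac{75}{2} \cdot \frac{1}{65}\right)\right) = - 77353 \left(3 + \left(\frac{161}{2} + 65 + \frac{15}{26}\right)\right) = - 77353 \left(3 + \frac{1899}{13}\right) = \left(-77353\right) \frac{1938}{13} = - \frac{149910114}{13}$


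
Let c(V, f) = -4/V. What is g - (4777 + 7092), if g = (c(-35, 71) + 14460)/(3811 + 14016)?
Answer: -7405097101/623945 ≈ -11868.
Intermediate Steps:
g = 506104/623945 (g = (-4/(-35) + 14460)/(3811 + 14016) = (-4*(-1/35) + 14460)/17827 = (4/35 + 14460)*(1/17827) = (506104/35)*(1/17827) = 506104/623945 ≈ 0.81114)
g - (4777 + 7092) = 506104/623945 - (4777 + 7092) = 506104/623945 - 1*11869 = 506104/623945 - 11869 = -7405097101/623945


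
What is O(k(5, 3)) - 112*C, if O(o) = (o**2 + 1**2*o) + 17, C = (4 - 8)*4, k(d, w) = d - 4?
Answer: 1811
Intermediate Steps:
k(d, w) = -4 + d
C = -16 (C = -4*4 = -16)
O(o) = 17 + o + o**2 (O(o) = (o**2 + 1*o) + 17 = (o**2 + o) + 17 = (o + o**2) + 17 = 17 + o + o**2)
O(k(5, 3)) - 112*C = (17 + (-4 + 5) + (-4 + 5)**2) - 112*(-16) = (17 + 1 + 1**2) + 1792 = (17 + 1 + 1) + 1792 = 19 + 1792 = 1811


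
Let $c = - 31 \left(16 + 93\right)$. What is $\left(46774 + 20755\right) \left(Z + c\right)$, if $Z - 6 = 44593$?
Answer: $2783545380$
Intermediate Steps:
$Z = 44599$ ($Z = 6 + 44593 = 44599$)
$c = -3379$ ($c = \left(-31\right) 109 = -3379$)
$\left(46774 + 20755\right) \left(Z + c\right) = \left(46774 + 20755\right) \left(44599 - 3379\right) = 67529 \cdot 41220 = 2783545380$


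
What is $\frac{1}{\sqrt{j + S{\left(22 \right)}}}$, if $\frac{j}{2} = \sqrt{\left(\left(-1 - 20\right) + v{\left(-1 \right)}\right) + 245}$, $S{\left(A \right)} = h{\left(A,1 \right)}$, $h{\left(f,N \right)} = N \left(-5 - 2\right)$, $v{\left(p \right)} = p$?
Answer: $\frac{1}{\sqrt{-7 + 2 \sqrt{223}}} \approx 0.20912$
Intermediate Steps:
$h{\left(f,N \right)} = - 7 N$ ($h{\left(f,N \right)} = N \left(-7\right) = - 7 N$)
$S{\left(A \right)} = -7$ ($S{\left(A \right)} = \left(-7\right) 1 = -7$)
$j = 2 \sqrt{223}$ ($j = 2 \sqrt{\left(\left(-1 - 20\right) - 1\right) + 245} = 2 \sqrt{\left(-21 - 1\right) + 245} = 2 \sqrt{-22 + 245} = 2 \sqrt{223} \approx 29.866$)
$\frac{1}{\sqrt{j + S{\left(22 \right)}}} = \frac{1}{\sqrt{2 \sqrt{223} - 7}} = \frac{1}{\sqrt{-7 + 2 \sqrt{223}}}$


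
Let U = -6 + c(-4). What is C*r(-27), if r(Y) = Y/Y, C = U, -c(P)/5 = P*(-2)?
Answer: -46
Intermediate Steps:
c(P) = 10*P (c(P) = -5*P*(-2) = -(-10)*P = 10*P)
U = -46 (U = -6 + 10*(-4) = -6 - 40 = -46)
C = -46
r(Y) = 1
C*r(-27) = -46*1 = -46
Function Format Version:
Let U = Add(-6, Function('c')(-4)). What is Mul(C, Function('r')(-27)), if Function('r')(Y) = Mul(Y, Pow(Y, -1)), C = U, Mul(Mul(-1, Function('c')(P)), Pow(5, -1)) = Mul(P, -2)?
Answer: -46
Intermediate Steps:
Function('c')(P) = Mul(10, P) (Function('c')(P) = Mul(-5, Mul(P, -2)) = Mul(-5, Mul(-2, P)) = Mul(10, P))
U = -46 (U = Add(-6, Mul(10, -4)) = Add(-6, -40) = -46)
C = -46
Function('r')(Y) = 1
Mul(C, Function('r')(-27)) = Mul(-46, 1) = -46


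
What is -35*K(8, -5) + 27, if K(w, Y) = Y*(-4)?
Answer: -673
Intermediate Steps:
K(w, Y) = -4*Y
-35*K(8, -5) + 27 = -(-140)*(-5) + 27 = -35*20 + 27 = -700 + 27 = -673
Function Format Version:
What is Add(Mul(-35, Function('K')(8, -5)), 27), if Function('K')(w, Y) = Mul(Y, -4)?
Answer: -673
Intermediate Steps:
Function('K')(w, Y) = Mul(-4, Y)
Add(Mul(-35, Function('K')(8, -5)), 27) = Add(Mul(-35, Mul(-4, -5)), 27) = Add(Mul(-35, 20), 27) = Add(-700, 27) = -673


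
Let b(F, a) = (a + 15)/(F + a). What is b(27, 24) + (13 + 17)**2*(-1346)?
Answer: -20593787/17 ≈ -1.2114e+6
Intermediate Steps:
b(F, a) = (15 + a)/(F + a)
b(27, 24) + (13 + 17)**2*(-1346) = (15 + 24)/(27 + 24) + (13 + 17)**2*(-1346) = 39/51 + 30**2*(-1346) = (1/51)*39 + 900*(-1346) = 13/17 - 1211400 = -20593787/17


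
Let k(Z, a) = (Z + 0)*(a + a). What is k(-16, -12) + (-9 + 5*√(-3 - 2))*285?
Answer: -2181 + 1425*I*√5 ≈ -2181.0 + 3186.4*I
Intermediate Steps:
k(Z, a) = 2*Z*a (k(Z, a) = Z*(2*a) = 2*Z*a)
k(-16, -12) + (-9 + 5*√(-3 - 2))*285 = 2*(-16)*(-12) + (-9 + 5*√(-3 - 2))*285 = 384 + (-9 + 5*√(-5))*285 = 384 + (-9 + 5*(I*√5))*285 = 384 + (-9 + 5*I*√5)*285 = 384 + (-2565 + 1425*I*√5) = -2181 + 1425*I*√5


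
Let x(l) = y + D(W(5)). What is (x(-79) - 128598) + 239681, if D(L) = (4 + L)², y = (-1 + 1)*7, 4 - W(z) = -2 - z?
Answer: 111308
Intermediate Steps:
W(z) = 6 + z (W(z) = 4 - (-2 - z) = 4 + (2 + z) = 6 + z)
y = 0 (y = 0*7 = 0)
x(l) = 225 (x(l) = 0 + (4 + (6 + 5))² = 0 + (4 + 11)² = 0 + 15² = 0 + 225 = 225)
(x(-79) - 128598) + 239681 = (225 - 128598) + 239681 = -128373 + 239681 = 111308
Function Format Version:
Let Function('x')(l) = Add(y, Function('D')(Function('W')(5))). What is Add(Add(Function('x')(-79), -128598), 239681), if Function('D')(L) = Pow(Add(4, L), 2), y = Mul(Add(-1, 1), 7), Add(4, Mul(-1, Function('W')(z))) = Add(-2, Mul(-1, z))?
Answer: 111308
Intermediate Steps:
Function('W')(z) = Add(6, z) (Function('W')(z) = Add(4, Mul(-1, Add(-2, Mul(-1, z)))) = Add(4, Add(2, z)) = Add(6, z))
y = 0 (y = Mul(0, 7) = 0)
Function('x')(l) = 225 (Function('x')(l) = Add(0, Pow(Add(4, Add(6, 5)), 2)) = Add(0, Pow(Add(4, 11), 2)) = Add(0, Pow(15, 2)) = Add(0, 225) = 225)
Add(Add(Function('x')(-79), -128598), 239681) = Add(Add(225, -128598), 239681) = Add(-128373, 239681) = 111308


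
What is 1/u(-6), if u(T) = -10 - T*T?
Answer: -1/46 ≈ -0.021739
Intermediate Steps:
u(T) = -10 - T²
1/u(-6) = 1/(-10 - 1*(-6)²) = 1/(-10 - 1*36) = 1/(-10 - 36) = 1/(-46) = -1/46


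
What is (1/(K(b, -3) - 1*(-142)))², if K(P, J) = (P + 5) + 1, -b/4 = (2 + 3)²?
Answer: 1/2304 ≈ 0.00043403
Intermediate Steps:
b = -100 (b = -4*(2 + 3)² = -4*5² = -4*25 = -100)
K(P, J) = 6 + P (K(P, J) = (5 + P) + 1 = 6 + P)
(1/(K(b, -3) - 1*(-142)))² = (1/((6 - 100) - 1*(-142)))² = (1/(-94 + 142))² = (1/48)² = 1/2304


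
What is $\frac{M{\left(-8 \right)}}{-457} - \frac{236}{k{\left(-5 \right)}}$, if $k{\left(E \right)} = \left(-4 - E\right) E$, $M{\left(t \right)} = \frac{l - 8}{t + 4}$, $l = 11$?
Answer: $\frac{431423}{9140} \approx 47.202$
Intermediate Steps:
$M{\left(t \right)} = \frac{3}{4 + t}$ ($M{\left(t \right)} = \frac{11 - 8}{t + 4} = \frac{3}{4 + t}$)
$k{\left(E \right)} = E \left(-4 - E\right)$
$\frac{M{\left(-8 \right)}}{-457} - \frac{236}{k{\left(-5 \right)}} = \frac{3 \frac{1}{4 - 8}}{-457} - \frac{236}{\left(-1\right) \left(-5\right) \left(4 - 5\right)} = \frac{3}{-4} \left(- \frac{1}{457}\right) - \frac{236}{\left(-1\right) \left(-5\right) \left(-1\right)} = 3 \left(- \frac{1}{4}\right) \left(- \frac{1}{457}\right) - \frac{236}{-5} = \left(- \frac{3}{4}\right) \left(- \frac{1}{457}\right) - - \frac{236}{5} = \frac{3}{1828} + \frac{236}{5} = \frac{431423}{9140}$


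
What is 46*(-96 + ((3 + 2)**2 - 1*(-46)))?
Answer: -1150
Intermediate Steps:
46*(-96 + ((3 + 2)**2 - 1*(-46))) = 46*(-96 + (5**2 + 46)) = 46*(-96 + (25 + 46)) = 46*(-96 + 71) = 46*(-25) = -1150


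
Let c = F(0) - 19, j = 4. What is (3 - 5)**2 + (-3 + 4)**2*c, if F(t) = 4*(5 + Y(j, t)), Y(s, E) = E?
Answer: 5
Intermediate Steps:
F(t) = 20 + 4*t (F(t) = 4*(5 + t) = 20 + 4*t)
c = 1 (c = (20 + 4*0) - 19 = (20 + 0) - 19 = 20 - 19 = 1)
(3 - 5)**2 + (-3 + 4)**2*c = (3 - 5)**2 + (-3 + 4)**2*1 = (-2)**2 + 1**2*1 = 4 + 1*1 = 4 + 1 = 5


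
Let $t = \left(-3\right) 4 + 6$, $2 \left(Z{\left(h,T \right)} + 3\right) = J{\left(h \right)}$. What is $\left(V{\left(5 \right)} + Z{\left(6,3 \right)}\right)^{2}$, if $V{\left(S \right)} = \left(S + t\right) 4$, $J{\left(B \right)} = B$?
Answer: $16$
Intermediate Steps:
$Z{\left(h,T \right)} = -3 + \frac{h}{2}$
$t = -6$ ($t = -12 + 6 = -6$)
$V{\left(S \right)} = -24 + 4 S$ ($V{\left(S \right)} = \left(S - 6\right) 4 = \left(-6 + S\right) 4 = -24 + 4 S$)
$\left(V{\left(5 \right)} + Z{\left(6,3 \right)}\right)^{2} = \left(\left(-24 + 4 \cdot 5\right) + \left(-3 + \frac{1}{2} \cdot 6\right)\right)^{2} = \left(\left(-24 + 20\right) + \left(-3 + 3\right)\right)^{2} = \left(-4 + 0\right)^{2} = \left(-4\right)^{2} = 16$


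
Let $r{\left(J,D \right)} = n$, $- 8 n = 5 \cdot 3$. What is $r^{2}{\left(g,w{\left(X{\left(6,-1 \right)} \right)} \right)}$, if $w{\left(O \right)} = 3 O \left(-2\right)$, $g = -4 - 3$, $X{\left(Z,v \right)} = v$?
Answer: $\frac{225}{64} \approx 3.5156$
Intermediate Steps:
$g = -7$
$n = - \frac{15}{8}$ ($n = - \frac{5 \cdot 3}{8} = \left(- \frac{1}{8}\right) 15 = - \frac{15}{8} \approx -1.875$)
$w{\left(O \right)} = - 6 O$
$r{\left(J,D \right)} = - \frac{15}{8}$
$r^{2}{\left(g,w{\left(X{\left(6,-1 \right)} \right)} \right)} = \left(- \frac{15}{8}\right)^{2} = \frac{225}{64}$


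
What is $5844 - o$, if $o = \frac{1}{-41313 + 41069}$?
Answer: $\frac{1425937}{244} \approx 5844.0$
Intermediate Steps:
$o = - \frac{1}{244}$ ($o = \frac{1}{-244} = - \frac{1}{244} \approx -0.0040984$)
$5844 - o = 5844 - - \frac{1}{244} = 5844 + \frac{1}{244} = \frac{1425937}{244}$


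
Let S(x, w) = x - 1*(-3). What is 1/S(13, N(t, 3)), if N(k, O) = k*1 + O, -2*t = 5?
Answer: 1/16 ≈ 0.062500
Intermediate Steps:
t = -5/2 (t = -½*5 = -5/2 ≈ -2.5000)
N(k, O) = O + k (N(k, O) = k + O = O + k)
S(x, w) = 3 + x (S(x, w) = x + 3 = 3 + x)
1/S(13, N(t, 3)) = 1/(3 + 13) = 1/16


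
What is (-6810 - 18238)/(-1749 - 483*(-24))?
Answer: -25048/9843 ≈ -2.5448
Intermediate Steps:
(-6810 - 18238)/(-1749 - 483*(-24)) = -25048/(-1749 + 11592) = -25048/9843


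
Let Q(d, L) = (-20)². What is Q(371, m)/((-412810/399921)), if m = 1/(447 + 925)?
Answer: -15996840/41281 ≈ -387.51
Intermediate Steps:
m = 1/1372 ≈ 0.00072886
Q(d, L) = 400
Q(371, m)/((-412810/399921)) = 400/((-412810/399921)) = 400/((-412810*1/399921)) = 400/(-412810/399921) = 400*(-399921/412810) = -15996840/41281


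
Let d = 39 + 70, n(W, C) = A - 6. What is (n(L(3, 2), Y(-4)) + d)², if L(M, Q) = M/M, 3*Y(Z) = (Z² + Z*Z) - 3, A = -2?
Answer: 10201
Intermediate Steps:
Y(Z) = -1 + 2*Z²/3 (Y(Z) = ((Z² + Z*Z) - 3)/3 = ((Z² + Z²) - 3)/3 = (2*Z² - 3)/3 = (-3 + 2*Z²)/3 = -1 + 2*Z²/3)
L(M, Q) = 1
n(W, C) = -8 (n(W, C) = -2 - 6 = -8)
d = 109
(n(L(3, 2), Y(-4)) + d)² = (-8 + 109)² = 101² = 10201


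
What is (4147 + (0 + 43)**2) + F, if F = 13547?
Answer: 19543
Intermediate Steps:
(4147 + (0 + 43)**2) + F = (4147 + (0 + 43)**2) + 13547 = (4147 + 43**2) + 13547 = (4147 + 1849) + 13547 = 5996 + 13547 = 19543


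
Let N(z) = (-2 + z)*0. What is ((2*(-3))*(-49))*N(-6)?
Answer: 0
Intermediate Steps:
N(z) = 0
((2*(-3))*(-49))*N(-6) = ((2*(-3))*(-49))*0 = -6*(-49)*0 = 294*0 = 0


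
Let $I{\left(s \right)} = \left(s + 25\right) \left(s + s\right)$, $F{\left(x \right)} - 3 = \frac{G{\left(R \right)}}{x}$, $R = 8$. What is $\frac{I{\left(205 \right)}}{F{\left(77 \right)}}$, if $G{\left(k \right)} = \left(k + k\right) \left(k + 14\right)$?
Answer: $\frac{660100}{53} \approx 12455.0$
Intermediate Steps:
$G{\left(k \right)} = 2 k \left(14 + k\right)$
$F{\left(x \right)} = 3 + \frac{352}{x}$ ($F{\left(x \right)} = 3 + \frac{2 \cdot 8 \left(14 + 8\right)}{x} = 3 + \frac{2 \cdot 8 \cdot 22}{x} = 3 + \frac{352}{x}$)
$I{\left(s \right)} = 2 s \left(25 + s\right)$ ($I{\left(s \right)} = \left(25 + s\right) 2 s = 2 s \left(25 + s\right)$)
$\frac{I{\left(205 \right)}}{F{\left(77 \right)}} = \frac{2 \cdot 205 \left(25 + 205\right)}{3 + \frac{352}{77}} = \frac{2 \cdot 205 \cdot 230}{3 + 352 \cdot \frac{1}{77}} = \frac{94300}{3 + \frac{32}{7}} = \frac{94300}{\frac{53}{7}} = 94300 \cdot \frac{7}{53} = \frac{660100}{53}$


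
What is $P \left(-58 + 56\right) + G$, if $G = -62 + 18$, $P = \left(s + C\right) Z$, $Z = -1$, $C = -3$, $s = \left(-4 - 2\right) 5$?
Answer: $-110$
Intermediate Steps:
$s = -30$ ($s = \left(-6\right) 5 = -30$)
$P = 33$ ($P = \left(-30 - 3\right) \left(-1\right) = \left(-33\right) \left(-1\right) = 33$)
$G = -44$
$P \left(-58 + 56\right) + G = 33 \left(-58 + 56\right) - 44 = 33 \left(-2\right) - 44 = -66 - 44 = -110$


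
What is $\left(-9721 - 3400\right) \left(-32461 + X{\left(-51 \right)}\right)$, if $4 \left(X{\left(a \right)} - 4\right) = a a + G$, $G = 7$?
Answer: $417313405$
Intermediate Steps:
$X{\left(a \right)} = \frac{23}{4} + \frac{a^{2}}{4}$ ($X{\left(a \right)} = 4 + \frac{a a + 7}{4} = 4 + \frac{a^{2} + 7}{4} = 4 + \frac{7 + a^{2}}{4} = 4 + \left(\frac{7}{4} + \frac{a^{2}}{4}\right) = \frac{23}{4} + \frac{a^{2}}{4}$)
$\left(-9721 - 3400\right) \left(-32461 + X{\left(-51 \right)}\right) = \left(-9721 - 3400\right) \left(-32461 + \left(\frac{23}{4} + \frac{\left(-51\right)^{2}}{4}\right)\right) = - 13121 \left(-32461 + \left(\frac{23}{4} + \frac{1}{4} \cdot 2601\right)\right) = - 13121 \left(-32461 + \left(\frac{23}{4} + \frac{2601}{4}\right)\right) = - 13121 \left(-32461 + 656\right) = \left(-13121\right) \left(-31805\right) = 417313405$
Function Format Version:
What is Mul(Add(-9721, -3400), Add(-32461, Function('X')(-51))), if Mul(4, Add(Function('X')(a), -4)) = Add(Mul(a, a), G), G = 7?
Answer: 417313405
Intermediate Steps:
Function('X')(a) = Add(Rational(23, 4), Mul(Rational(1, 4), Pow(a, 2))) (Function('X')(a) = Add(4, Mul(Rational(1, 4), Add(Mul(a, a), 7))) = Add(4, Mul(Rational(1, 4), Add(Pow(a, 2), 7))) = Add(4, Mul(Rational(1, 4), Add(7, Pow(a, 2)))) = Add(4, Add(Rational(7, 4), Mul(Rational(1, 4), Pow(a, 2)))) = Add(Rational(23, 4), Mul(Rational(1, 4), Pow(a, 2))))
Mul(Add(-9721, -3400), Add(-32461, Function('X')(-51))) = Mul(Add(-9721, -3400), Add(-32461, Add(Rational(23, 4), Mul(Rational(1, 4), Pow(-51, 2))))) = Mul(-13121, Add(-32461, Add(Rational(23, 4), Mul(Rational(1, 4), 2601)))) = Mul(-13121, Add(-32461, Add(Rational(23, 4), Rational(2601, 4)))) = Mul(-13121, Add(-32461, 656)) = Mul(-13121, -31805) = 417313405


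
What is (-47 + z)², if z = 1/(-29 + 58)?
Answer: 1855044/841 ≈ 2205.8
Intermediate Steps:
z = 1/29 ≈ 0.034483
(-47 + z)² = (-47 + 1/29)² = (-1362/29)² = 1855044/841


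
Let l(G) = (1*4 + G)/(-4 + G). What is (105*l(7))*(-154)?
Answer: -59290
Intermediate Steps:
l(G) = (4 + G)/(-4 + G)
(105*l(7))*(-154) = (105*((4 + 7)/(-4 + 7)))*(-154) = (105*(11/3))*(-154) = 385*(-154) = -59290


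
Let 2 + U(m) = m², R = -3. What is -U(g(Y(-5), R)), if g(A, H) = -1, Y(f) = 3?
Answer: 1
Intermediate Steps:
U(m) = -2 + m²
-U(g(Y(-5), R)) = -(-2 + (-1)²) = -(-2 + 1) = -1*(-1) = 1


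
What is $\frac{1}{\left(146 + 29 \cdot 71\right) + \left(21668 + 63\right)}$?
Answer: $\frac{1}{23936} \approx 4.1778 \cdot 10^{-5}$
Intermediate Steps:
$\frac{1}{\left(146 + 29 \cdot 71\right) + \left(21668 + 63\right)} = \frac{1}{\left(146 + 2059\right) + 21731} = \frac{1}{2205 + 21731} = \frac{1}{23936}$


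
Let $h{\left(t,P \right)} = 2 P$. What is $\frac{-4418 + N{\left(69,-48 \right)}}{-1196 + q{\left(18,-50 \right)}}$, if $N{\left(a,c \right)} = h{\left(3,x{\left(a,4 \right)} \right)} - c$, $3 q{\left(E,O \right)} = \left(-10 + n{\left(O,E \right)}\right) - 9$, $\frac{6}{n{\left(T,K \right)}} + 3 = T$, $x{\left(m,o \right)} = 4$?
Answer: $\frac{693558}{191177} \approx 3.6278$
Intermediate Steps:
$n{\left(T,K \right)} = \frac{6}{-3 + T}$
$q{\left(E,O \right)} = - \frac{19}{3} + \frac{2}{-3 + O}$ ($q{\left(E,O \right)} = \frac{\left(-10 + \frac{6}{-3 + O}\right) - 9}{3} = \frac{-19 + \frac{6}{-3 + O}}{3} = - \frac{19}{3} + \frac{2}{-3 + O}$)
$N{\left(a,c \right)} = 8 - c$ ($N{\left(a,c \right)} = 2 \cdot 4 - c = 8 - c$)
$\frac{-4418 + N{\left(69,-48 \right)}}{-1196 + q{\left(18,-50 \right)}} = \frac{-4418 + \left(8 - -48\right)}{-1196 + \frac{63 - -950}{3 \left(-3 - 50\right)}} = \frac{-4418 + \left(8 + 48\right)}{-1196 + \frac{63 + 950}{3 \left(-53\right)}} = \frac{-4418 + 56}{-1196 + \frac{1}{3} \left(- \frac{1}{53}\right) 1013} = - \frac{4362}{-1196 - \frac{1013}{159}} = - \frac{4362}{- \frac{191177}{159}} = \left(-4362\right) \left(- \frac{159}{191177}\right) = \frac{693558}{191177}$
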